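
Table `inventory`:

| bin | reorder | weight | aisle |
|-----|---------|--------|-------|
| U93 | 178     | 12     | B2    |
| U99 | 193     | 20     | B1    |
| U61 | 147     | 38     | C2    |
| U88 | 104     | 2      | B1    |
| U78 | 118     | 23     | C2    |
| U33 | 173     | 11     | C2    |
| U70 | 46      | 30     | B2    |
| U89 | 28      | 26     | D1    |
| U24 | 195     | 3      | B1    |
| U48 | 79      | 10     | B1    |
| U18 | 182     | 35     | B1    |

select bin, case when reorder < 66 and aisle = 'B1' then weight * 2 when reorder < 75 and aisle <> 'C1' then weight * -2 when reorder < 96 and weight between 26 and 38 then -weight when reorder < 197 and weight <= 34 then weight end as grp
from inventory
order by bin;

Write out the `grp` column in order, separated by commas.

NULL, 3, 11, 10, NULL, -60, 23, 2, -52, 12, 20

bin=U18: (no match → NULL) → NULL
bin=U24: reorder < 197 and weight <= 34 → 3
bin=U33: reorder < 197 and weight <= 34 → 11
bin=U48: reorder < 197 and weight <= 34 → 10
bin=U61: (no match → NULL) → NULL
bin=U70: reorder < 75 and aisle <> 'C1' → -60
bin=U78: reorder < 197 and weight <= 34 → 23
bin=U88: reorder < 197 and weight <= 34 → 2
bin=U89: reorder < 75 and aisle <> 'C1' → -52
bin=U93: reorder < 197 and weight <= 34 → 12
bin=U99: reorder < 197 and weight <= 34 → 20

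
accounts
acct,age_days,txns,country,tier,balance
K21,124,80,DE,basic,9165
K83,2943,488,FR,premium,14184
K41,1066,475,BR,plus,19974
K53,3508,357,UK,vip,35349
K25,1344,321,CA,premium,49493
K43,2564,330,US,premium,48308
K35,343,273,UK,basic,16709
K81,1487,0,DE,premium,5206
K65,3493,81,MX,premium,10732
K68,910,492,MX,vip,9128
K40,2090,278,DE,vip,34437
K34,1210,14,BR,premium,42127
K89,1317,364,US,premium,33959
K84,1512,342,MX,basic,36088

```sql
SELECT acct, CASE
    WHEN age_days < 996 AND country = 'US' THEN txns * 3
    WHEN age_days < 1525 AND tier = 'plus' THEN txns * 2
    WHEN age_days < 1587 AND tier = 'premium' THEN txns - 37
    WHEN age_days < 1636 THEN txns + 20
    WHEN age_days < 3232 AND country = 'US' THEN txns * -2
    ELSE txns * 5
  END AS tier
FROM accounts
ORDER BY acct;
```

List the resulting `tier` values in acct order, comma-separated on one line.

100, 284, -23, 293, 1390, 950, -660, 1785, 405, 512, -37, 2440, 362, 327

acct=K21: age_days < 1636 → 100
acct=K25: age_days < 1587 AND tier = 'premium' → 284
acct=K34: age_days < 1587 AND tier = 'premium' → -23
acct=K35: age_days < 1636 → 293
acct=K40: ELSE → 1390
acct=K41: age_days < 1525 AND tier = 'plus' → 950
acct=K43: age_days < 3232 AND country = 'US' → -660
acct=K53: ELSE → 1785
acct=K65: ELSE → 405
acct=K68: age_days < 1636 → 512
acct=K81: age_days < 1587 AND tier = 'premium' → -37
acct=K83: ELSE → 2440
acct=K84: age_days < 1636 → 362
acct=K89: age_days < 1587 AND tier = 'premium' → 327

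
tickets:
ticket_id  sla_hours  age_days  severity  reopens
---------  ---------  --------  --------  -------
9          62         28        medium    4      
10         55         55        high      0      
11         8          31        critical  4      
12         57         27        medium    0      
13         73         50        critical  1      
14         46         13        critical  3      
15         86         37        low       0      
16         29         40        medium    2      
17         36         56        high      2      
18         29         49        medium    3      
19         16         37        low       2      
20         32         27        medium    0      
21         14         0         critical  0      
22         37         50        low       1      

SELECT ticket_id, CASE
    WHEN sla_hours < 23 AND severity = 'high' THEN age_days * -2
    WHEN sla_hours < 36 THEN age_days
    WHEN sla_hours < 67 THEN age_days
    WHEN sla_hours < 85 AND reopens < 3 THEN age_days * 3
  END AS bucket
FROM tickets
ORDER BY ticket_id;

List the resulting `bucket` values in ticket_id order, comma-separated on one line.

ticket_id=9: sla_hours < 67 → 28
ticket_id=10: sla_hours < 67 → 55
ticket_id=11: sla_hours < 36 → 31
ticket_id=12: sla_hours < 67 → 27
ticket_id=13: sla_hours < 85 AND reopens < 3 → 150
ticket_id=14: sla_hours < 67 → 13
ticket_id=15: (no match → NULL) → NULL
ticket_id=16: sla_hours < 36 → 40
ticket_id=17: sla_hours < 67 → 56
ticket_id=18: sla_hours < 36 → 49
ticket_id=19: sla_hours < 36 → 37
ticket_id=20: sla_hours < 36 → 27
ticket_id=21: sla_hours < 36 → 0
ticket_id=22: sla_hours < 67 → 50

28, 55, 31, 27, 150, 13, NULL, 40, 56, 49, 37, 27, 0, 50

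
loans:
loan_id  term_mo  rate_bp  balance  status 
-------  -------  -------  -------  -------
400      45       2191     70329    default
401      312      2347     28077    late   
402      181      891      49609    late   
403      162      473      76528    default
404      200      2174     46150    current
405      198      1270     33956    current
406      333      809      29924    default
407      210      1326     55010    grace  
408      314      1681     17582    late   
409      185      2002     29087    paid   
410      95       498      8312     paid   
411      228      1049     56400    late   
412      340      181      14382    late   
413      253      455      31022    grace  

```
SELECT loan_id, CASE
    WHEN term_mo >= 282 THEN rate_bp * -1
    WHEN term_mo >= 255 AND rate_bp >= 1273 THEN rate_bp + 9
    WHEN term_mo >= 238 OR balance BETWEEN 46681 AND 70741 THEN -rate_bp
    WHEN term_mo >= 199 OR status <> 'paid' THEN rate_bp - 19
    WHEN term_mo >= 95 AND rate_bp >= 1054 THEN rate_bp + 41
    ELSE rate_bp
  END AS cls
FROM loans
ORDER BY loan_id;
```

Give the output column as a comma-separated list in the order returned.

-2191, -2347, -891, 454, 2155, 1251, -809, -1326, -1681, 2043, 498, -1049, -181, -455

loan_id=400: term_mo >= 238 OR balance BETWEEN 46681 AND 70741 → -2191
loan_id=401: term_mo >= 282 → -2347
loan_id=402: term_mo >= 238 OR balance BETWEEN 46681 AND 70741 → -891
loan_id=403: term_mo >= 199 OR status <> 'paid' → 454
loan_id=404: term_mo >= 199 OR status <> 'paid' → 2155
loan_id=405: term_mo >= 199 OR status <> 'paid' → 1251
loan_id=406: term_mo >= 282 → -809
loan_id=407: term_mo >= 238 OR balance BETWEEN 46681 AND 70741 → -1326
loan_id=408: term_mo >= 282 → -1681
loan_id=409: term_mo >= 95 AND rate_bp >= 1054 → 2043
loan_id=410: ELSE → 498
loan_id=411: term_mo >= 238 OR balance BETWEEN 46681 AND 70741 → -1049
loan_id=412: term_mo >= 282 → -181
loan_id=413: term_mo >= 238 OR balance BETWEEN 46681 AND 70741 → -455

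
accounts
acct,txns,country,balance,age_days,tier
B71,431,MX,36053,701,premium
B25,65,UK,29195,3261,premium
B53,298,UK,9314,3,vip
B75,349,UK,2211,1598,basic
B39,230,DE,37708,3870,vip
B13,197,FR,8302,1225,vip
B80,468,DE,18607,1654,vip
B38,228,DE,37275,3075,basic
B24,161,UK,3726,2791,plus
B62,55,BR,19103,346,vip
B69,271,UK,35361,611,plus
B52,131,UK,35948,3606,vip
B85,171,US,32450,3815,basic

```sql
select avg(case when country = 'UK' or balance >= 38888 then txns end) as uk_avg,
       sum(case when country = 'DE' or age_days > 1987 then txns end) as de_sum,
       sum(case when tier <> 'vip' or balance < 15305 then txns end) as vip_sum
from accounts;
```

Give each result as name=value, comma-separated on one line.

uk_avg=212.5, de_sum=1454, vip_sum=2171

[uk_avg: country = 'UK' or balance >= 38888]
acct=B71: ✗
acct=B25: ✓ → 65
acct=B53: ✓ → 298
acct=B75: ✓ → 349
acct=B39: ✗
acct=B13: ✗
acct=B80: ✗
acct=B38: ✗
acct=B24: ✓ → 161
acct=B62: ✗
acct=B69: ✓ → 271
acct=B52: ✓ → 131
acct=B85: ✗
uk_avg = (65 + 298 + 349 + 161 + 271 + 131) / 6 = 212.5
—
[de_sum: country = 'DE' or age_days > 1987]
acct=B71: ✗
acct=B25: ✓ → 65
acct=B53: ✗
acct=B75: ✗
acct=B39: ✓ → 230
acct=B13: ✗
acct=B80: ✓ → 468
acct=B38: ✓ → 228
acct=B24: ✓ → 161
acct=B62: ✗
acct=B69: ✗
acct=B52: ✓ → 131
acct=B85: ✓ → 171
de_sum = 65 + 230 + 468 + 228 + 161 + 131 + 171 = 1454
—
[vip_sum: tier <> 'vip' or balance < 15305]
acct=B71: ✓ → 431
acct=B25: ✓ → 65
acct=B53: ✓ → 298
acct=B75: ✓ → 349
acct=B39: ✗
acct=B13: ✓ → 197
acct=B80: ✗
acct=B38: ✓ → 228
acct=B24: ✓ → 161
acct=B62: ✗
acct=B69: ✓ → 271
acct=B52: ✗
acct=B85: ✓ → 171
vip_sum = 431 + 65 + 298 + 349 + 197 + 228 + 161 + 271 + 171 = 2171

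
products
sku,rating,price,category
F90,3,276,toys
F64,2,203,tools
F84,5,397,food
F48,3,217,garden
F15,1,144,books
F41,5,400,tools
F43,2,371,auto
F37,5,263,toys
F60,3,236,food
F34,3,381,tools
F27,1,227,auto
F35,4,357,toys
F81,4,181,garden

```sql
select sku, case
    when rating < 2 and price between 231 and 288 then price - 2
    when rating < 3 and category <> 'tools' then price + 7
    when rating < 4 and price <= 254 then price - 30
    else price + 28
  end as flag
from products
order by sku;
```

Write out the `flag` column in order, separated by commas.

sku=F15: rating < 3 and category <> 'tools' → 151
sku=F27: rating < 3 and category <> 'tools' → 234
sku=F34: ELSE → 409
sku=F35: ELSE → 385
sku=F37: ELSE → 291
sku=F41: ELSE → 428
sku=F43: rating < 3 and category <> 'tools' → 378
sku=F48: rating < 4 and price <= 254 → 187
sku=F60: rating < 4 and price <= 254 → 206
sku=F64: rating < 4 and price <= 254 → 173
sku=F81: ELSE → 209
sku=F84: ELSE → 425
sku=F90: ELSE → 304

151, 234, 409, 385, 291, 428, 378, 187, 206, 173, 209, 425, 304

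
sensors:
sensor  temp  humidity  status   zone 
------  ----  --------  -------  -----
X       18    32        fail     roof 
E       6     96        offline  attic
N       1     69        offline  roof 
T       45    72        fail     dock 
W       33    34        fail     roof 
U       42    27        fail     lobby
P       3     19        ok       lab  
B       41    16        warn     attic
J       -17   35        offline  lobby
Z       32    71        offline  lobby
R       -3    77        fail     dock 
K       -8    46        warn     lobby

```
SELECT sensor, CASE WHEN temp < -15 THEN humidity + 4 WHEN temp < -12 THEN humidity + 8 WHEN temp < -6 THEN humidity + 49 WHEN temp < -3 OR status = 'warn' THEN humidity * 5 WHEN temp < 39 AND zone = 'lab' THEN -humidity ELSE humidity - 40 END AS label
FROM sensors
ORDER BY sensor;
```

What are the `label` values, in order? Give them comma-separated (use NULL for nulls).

80, 56, 39, 95, 29, -19, 37, 32, -13, -6, -8, 31

sensor=B: temp < -3 OR status = 'warn' → 80
sensor=E: ELSE → 56
sensor=J: temp < -15 → 39
sensor=K: temp < -6 → 95
sensor=N: ELSE → 29
sensor=P: temp < 39 AND zone = 'lab' → -19
sensor=R: ELSE → 37
sensor=T: ELSE → 32
sensor=U: ELSE → -13
sensor=W: ELSE → -6
sensor=X: ELSE → -8
sensor=Z: ELSE → 31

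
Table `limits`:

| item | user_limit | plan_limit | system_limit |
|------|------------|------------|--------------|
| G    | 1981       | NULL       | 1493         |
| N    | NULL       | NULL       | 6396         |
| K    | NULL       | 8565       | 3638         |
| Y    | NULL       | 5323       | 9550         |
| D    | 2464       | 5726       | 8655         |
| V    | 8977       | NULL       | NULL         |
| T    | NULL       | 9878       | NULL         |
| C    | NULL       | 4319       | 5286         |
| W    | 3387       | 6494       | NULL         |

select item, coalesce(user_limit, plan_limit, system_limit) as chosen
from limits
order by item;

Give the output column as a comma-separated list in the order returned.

item=C: user_limit=NULL, plan_limit=4319 → 4319
item=D: user_limit=2464 → 2464
item=G: user_limit=1981 → 1981
item=K: user_limit=NULL, plan_limit=8565 → 8565
item=N: user_limit=NULL, plan_limit=NULL, system_limit=6396 → 6396
item=T: user_limit=NULL, plan_limit=9878 → 9878
item=V: user_limit=8977 → 8977
item=W: user_limit=3387 → 3387
item=Y: user_limit=NULL, plan_limit=5323 → 5323

4319, 2464, 1981, 8565, 6396, 9878, 8977, 3387, 5323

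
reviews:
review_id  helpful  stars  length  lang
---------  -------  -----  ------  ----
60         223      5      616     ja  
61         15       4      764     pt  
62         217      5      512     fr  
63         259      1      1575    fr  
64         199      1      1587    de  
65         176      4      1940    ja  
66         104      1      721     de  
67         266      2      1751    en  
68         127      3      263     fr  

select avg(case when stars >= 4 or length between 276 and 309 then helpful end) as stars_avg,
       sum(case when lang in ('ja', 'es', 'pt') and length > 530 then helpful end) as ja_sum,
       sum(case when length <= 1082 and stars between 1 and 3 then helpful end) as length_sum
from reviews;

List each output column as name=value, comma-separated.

stars_avg=157.75, ja_sum=414, length_sum=231

[stars_avg: stars >= 4 or length between 276 and 309]
review_id=60: ✓ → 223
review_id=61: ✓ → 15
review_id=62: ✓ → 217
review_id=63: ✗
review_id=64: ✗
review_id=65: ✓ → 176
review_id=66: ✗
review_id=67: ✗
review_id=68: ✗
stars_avg = (223 + 15 + 217 + 176) / 4 = 157.75
—
[ja_sum: lang in ('ja', 'es', 'pt') and length > 530]
review_id=60: ✓ → 223
review_id=61: ✓ → 15
review_id=62: ✗
review_id=63: ✗
review_id=64: ✗
review_id=65: ✓ → 176
review_id=66: ✗
review_id=67: ✗
review_id=68: ✗
ja_sum = 223 + 15 + 176 = 414
—
[length_sum: length <= 1082 and stars between 1 and 3]
review_id=60: ✗
review_id=61: ✗
review_id=62: ✗
review_id=63: ✗
review_id=64: ✗
review_id=65: ✗
review_id=66: ✓ → 104
review_id=67: ✗
review_id=68: ✓ → 127
length_sum = 104 + 127 = 231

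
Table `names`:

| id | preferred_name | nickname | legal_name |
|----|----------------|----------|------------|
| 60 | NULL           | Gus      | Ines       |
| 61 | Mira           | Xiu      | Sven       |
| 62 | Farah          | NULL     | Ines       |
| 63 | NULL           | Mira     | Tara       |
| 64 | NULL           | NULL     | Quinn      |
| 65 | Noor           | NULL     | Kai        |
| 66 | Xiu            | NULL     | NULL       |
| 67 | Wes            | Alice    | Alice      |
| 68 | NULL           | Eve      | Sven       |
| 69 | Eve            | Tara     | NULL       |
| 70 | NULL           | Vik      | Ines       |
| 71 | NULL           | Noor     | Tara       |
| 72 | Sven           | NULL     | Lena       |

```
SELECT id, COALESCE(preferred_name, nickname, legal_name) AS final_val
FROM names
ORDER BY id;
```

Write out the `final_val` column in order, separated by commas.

id=60: preferred_name=NULL, nickname=Gus → Gus
id=61: preferred_name=Mira → Mira
id=62: preferred_name=Farah → Farah
id=63: preferred_name=NULL, nickname=Mira → Mira
id=64: preferred_name=NULL, nickname=NULL, legal_name=Quinn → Quinn
id=65: preferred_name=Noor → Noor
id=66: preferred_name=Xiu → Xiu
id=67: preferred_name=Wes → Wes
id=68: preferred_name=NULL, nickname=Eve → Eve
id=69: preferred_name=Eve → Eve
id=70: preferred_name=NULL, nickname=Vik → Vik
id=71: preferred_name=NULL, nickname=Noor → Noor
id=72: preferred_name=Sven → Sven

Gus, Mira, Farah, Mira, Quinn, Noor, Xiu, Wes, Eve, Eve, Vik, Noor, Sven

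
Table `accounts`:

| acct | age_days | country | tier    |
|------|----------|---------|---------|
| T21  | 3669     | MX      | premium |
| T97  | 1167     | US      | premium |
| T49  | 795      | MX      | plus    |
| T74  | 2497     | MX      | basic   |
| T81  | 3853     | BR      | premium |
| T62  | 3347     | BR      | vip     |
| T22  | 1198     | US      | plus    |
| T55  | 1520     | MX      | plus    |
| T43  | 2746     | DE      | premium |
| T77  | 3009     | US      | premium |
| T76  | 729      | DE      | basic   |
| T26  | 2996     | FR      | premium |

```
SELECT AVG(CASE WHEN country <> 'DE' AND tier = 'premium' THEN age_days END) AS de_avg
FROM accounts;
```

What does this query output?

acct=T21: ✓ → 3669
acct=T97: ✓ → 1167
acct=T49: ✗
acct=T74: ✗
acct=T81: ✓ → 3853
acct=T62: ✗
acct=T22: ✗
acct=T55: ✗
acct=T43: ✗
acct=T77: ✓ → 3009
acct=T76: ✗
acct=T26: ✓ → 2996
de_avg = (3669 + 1167 + 3853 + 3009 + 2996) / 5 = 2938.8

2938.8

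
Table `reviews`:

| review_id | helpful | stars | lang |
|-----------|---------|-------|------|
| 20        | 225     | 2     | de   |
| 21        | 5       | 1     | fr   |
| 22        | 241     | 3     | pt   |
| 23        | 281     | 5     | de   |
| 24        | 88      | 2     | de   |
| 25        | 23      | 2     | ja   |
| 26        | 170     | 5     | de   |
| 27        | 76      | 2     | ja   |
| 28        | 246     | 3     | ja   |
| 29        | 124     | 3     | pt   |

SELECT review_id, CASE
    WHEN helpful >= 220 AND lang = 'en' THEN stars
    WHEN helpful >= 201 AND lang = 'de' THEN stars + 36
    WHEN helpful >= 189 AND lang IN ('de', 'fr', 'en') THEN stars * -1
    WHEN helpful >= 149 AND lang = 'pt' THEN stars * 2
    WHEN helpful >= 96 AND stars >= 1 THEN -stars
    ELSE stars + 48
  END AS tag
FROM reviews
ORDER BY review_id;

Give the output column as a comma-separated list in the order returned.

review_id=20: helpful >= 201 AND lang = 'de' → 38
review_id=21: ELSE → 49
review_id=22: helpful >= 149 AND lang = 'pt' → 6
review_id=23: helpful >= 201 AND lang = 'de' → 41
review_id=24: ELSE → 50
review_id=25: ELSE → 50
review_id=26: helpful >= 96 AND stars >= 1 → -5
review_id=27: ELSE → 50
review_id=28: helpful >= 96 AND stars >= 1 → -3
review_id=29: helpful >= 96 AND stars >= 1 → -3

38, 49, 6, 41, 50, 50, -5, 50, -3, -3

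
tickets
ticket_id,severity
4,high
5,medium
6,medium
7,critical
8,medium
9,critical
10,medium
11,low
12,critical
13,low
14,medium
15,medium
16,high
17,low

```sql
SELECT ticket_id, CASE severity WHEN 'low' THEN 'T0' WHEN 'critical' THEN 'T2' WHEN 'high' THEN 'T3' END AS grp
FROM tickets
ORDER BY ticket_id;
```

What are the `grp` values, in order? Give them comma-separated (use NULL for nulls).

ticket_id=4: severity='high' → T3
ticket_id=5: (no match → NULL) → NULL
ticket_id=6: (no match → NULL) → NULL
ticket_id=7: severity='critical' → T2
ticket_id=8: (no match → NULL) → NULL
ticket_id=9: severity='critical' → T2
ticket_id=10: (no match → NULL) → NULL
ticket_id=11: severity='low' → T0
ticket_id=12: severity='critical' → T2
ticket_id=13: severity='low' → T0
ticket_id=14: (no match → NULL) → NULL
ticket_id=15: (no match → NULL) → NULL
ticket_id=16: severity='high' → T3
ticket_id=17: severity='low' → T0

T3, NULL, NULL, T2, NULL, T2, NULL, T0, T2, T0, NULL, NULL, T3, T0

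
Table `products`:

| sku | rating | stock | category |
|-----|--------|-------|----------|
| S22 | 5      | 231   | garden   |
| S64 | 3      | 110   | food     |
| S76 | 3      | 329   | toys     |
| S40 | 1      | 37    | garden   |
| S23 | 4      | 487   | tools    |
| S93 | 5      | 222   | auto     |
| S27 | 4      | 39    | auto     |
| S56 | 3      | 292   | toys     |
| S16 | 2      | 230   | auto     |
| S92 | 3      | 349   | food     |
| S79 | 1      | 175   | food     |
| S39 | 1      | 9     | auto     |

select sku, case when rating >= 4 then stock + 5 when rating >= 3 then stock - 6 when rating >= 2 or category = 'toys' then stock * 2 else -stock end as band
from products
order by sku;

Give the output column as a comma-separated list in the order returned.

460, 236, 492, 44, -9, -37, 286, 104, 323, -175, 343, 227

sku=S16: rating >= 2 or category = 'toys' → 460
sku=S22: rating >= 4 → 236
sku=S23: rating >= 4 → 492
sku=S27: rating >= 4 → 44
sku=S39: ELSE → -9
sku=S40: ELSE → -37
sku=S56: rating >= 3 → 286
sku=S64: rating >= 3 → 104
sku=S76: rating >= 3 → 323
sku=S79: ELSE → -175
sku=S92: rating >= 3 → 343
sku=S93: rating >= 4 → 227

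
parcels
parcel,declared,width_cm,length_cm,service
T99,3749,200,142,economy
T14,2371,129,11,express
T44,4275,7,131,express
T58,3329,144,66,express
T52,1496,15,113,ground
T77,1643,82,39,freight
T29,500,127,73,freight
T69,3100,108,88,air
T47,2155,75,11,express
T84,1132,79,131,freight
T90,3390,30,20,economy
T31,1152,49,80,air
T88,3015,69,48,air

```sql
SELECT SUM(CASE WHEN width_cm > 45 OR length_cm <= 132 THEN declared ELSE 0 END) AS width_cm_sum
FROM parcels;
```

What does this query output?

31307

parcel=T99: ✓ → 3749
parcel=T14: ✓ → 2371
parcel=T44: ✓ → 4275
parcel=T58: ✓ → 3329
parcel=T52: ✓ → 1496
parcel=T77: ✓ → 1643
parcel=T29: ✓ → 500
parcel=T69: ✓ → 3100
parcel=T47: ✓ → 2155
parcel=T84: ✓ → 1132
parcel=T90: ✓ → 3390
parcel=T31: ✓ → 1152
parcel=T88: ✓ → 3015
width_cm_sum = 3749 + 2371 + 4275 + 3329 + 1496 + 1643 + 500 + 3100 + 2155 + 1132 + 3390 + 1152 + 3015 = 31307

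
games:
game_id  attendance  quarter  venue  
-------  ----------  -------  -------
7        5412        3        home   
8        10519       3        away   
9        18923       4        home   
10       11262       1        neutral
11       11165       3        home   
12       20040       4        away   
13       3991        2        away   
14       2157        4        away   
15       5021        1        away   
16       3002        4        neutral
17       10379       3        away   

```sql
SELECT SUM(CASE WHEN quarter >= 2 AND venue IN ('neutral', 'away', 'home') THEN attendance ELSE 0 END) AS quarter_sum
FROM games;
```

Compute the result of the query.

game_id=7: ✓ → 5412
game_id=8: ✓ → 10519
game_id=9: ✓ → 18923
game_id=10: ✗
game_id=11: ✓ → 11165
game_id=12: ✓ → 20040
game_id=13: ✓ → 3991
game_id=14: ✓ → 2157
game_id=15: ✗
game_id=16: ✓ → 3002
game_id=17: ✓ → 10379
quarter_sum = 5412 + 10519 + 18923 + 11165 + 20040 + 3991 + 2157 + 3002 + 10379 = 85588

85588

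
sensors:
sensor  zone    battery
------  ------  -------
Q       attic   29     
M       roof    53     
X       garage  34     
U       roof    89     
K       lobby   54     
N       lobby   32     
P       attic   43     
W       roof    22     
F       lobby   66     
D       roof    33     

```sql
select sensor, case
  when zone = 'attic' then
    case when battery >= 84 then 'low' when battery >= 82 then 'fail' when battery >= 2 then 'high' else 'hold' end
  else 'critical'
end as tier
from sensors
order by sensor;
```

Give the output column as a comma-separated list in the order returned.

critical, critical, critical, critical, critical, high, high, critical, critical, critical

sensor=D: zone='roof' → outer ELSE → critical
sensor=F: zone='lobby' → outer ELSE → critical
sensor=K: zone='lobby' → outer ELSE → critical
sensor=M: zone='roof' → outer ELSE → critical
sensor=N: zone='lobby' → outer ELSE → critical
sensor=P: zone='attic' → inner[battery >= 2] → high
sensor=Q: zone='attic' → inner[battery >= 2] → high
sensor=U: zone='roof' → outer ELSE → critical
sensor=W: zone='roof' → outer ELSE → critical
sensor=X: zone='garage' → outer ELSE → critical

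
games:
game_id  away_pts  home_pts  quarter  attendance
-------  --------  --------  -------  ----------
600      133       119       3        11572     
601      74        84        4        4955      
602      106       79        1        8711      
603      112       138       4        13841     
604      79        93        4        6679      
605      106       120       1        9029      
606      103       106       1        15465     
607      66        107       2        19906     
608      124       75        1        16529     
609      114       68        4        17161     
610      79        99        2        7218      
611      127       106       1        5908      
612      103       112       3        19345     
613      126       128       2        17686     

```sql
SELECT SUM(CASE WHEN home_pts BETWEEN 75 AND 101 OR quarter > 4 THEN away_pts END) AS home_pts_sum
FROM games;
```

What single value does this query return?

game_id=600: ✗
game_id=601: ✓ → 74
game_id=602: ✓ → 106
game_id=603: ✗
game_id=604: ✓ → 79
game_id=605: ✗
game_id=606: ✗
game_id=607: ✗
game_id=608: ✓ → 124
game_id=609: ✗
game_id=610: ✓ → 79
game_id=611: ✗
game_id=612: ✗
game_id=613: ✗
home_pts_sum = 74 + 106 + 79 + 124 + 79 = 462

462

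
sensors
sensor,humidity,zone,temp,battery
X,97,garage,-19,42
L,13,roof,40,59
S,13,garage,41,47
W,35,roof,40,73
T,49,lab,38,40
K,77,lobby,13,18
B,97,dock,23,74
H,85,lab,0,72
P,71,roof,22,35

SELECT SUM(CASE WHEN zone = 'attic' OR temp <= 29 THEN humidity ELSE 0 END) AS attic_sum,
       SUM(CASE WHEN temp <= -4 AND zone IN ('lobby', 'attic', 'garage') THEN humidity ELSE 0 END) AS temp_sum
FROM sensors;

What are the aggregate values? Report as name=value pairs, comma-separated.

attic_sum=427, temp_sum=97

[attic_sum: zone = 'attic' OR temp <= 29]
sensor=X: ✓ → 97
sensor=L: ✗
sensor=S: ✗
sensor=W: ✗
sensor=T: ✗
sensor=K: ✓ → 77
sensor=B: ✓ → 97
sensor=H: ✓ → 85
sensor=P: ✓ → 71
attic_sum = 97 + 77 + 97 + 85 + 71 = 427
—
[temp_sum: temp <= -4 AND zone IN ('lobby', 'attic', 'garage')]
sensor=X: ✓ → 97
sensor=L: ✗
sensor=S: ✗
sensor=W: ✗
sensor=T: ✗
sensor=K: ✗
sensor=B: ✗
sensor=H: ✗
sensor=P: ✗
temp_sum = 97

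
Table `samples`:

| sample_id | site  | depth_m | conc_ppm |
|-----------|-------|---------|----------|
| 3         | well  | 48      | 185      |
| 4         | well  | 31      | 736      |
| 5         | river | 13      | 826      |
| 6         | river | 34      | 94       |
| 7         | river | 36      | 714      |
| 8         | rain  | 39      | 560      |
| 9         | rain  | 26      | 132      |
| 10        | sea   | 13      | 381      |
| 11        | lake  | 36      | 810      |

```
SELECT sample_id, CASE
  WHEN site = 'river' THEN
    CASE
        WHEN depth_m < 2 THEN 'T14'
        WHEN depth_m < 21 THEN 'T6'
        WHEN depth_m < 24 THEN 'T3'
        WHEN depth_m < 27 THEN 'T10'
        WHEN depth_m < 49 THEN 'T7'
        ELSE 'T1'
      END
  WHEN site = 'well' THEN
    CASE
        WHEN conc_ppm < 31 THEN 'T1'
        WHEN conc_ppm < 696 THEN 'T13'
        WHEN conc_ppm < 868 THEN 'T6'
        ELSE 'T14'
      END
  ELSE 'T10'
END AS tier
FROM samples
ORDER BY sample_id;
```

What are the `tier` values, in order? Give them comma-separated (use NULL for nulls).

T13, T6, T6, T7, T7, T10, T10, T10, T10

sample_id=3: site='well' → inner[conc_ppm < 696] → T13
sample_id=4: site='well' → inner[conc_ppm < 868] → T6
sample_id=5: site='river' → inner[depth_m < 21] → T6
sample_id=6: site='river' → inner[depth_m < 49] → T7
sample_id=7: site='river' → inner[depth_m < 49] → T7
sample_id=8: site='rain' → outer ELSE → T10
sample_id=9: site='rain' → outer ELSE → T10
sample_id=10: site='sea' → outer ELSE → T10
sample_id=11: site='lake' → outer ELSE → T10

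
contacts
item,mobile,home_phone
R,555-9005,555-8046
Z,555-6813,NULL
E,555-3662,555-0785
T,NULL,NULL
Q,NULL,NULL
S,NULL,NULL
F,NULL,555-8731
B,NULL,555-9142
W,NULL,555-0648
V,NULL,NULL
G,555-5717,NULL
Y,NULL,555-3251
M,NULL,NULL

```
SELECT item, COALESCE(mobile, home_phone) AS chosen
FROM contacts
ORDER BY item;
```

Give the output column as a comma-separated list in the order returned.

555-9142, 555-3662, 555-8731, 555-5717, NULL, NULL, 555-9005, NULL, NULL, NULL, 555-0648, 555-3251, 555-6813

item=B: mobile=NULL, home_phone=555-9142 → 555-9142
item=E: mobile=555-3662 → 555-3662
item=F: mobile=NULL, home_phone=555-8731 → 555-8731
item=G: mobile=555-5717 → 555-5717
item=M: mobile=NULL, home_phone=NULL (all NULL) → NULL
item=Q: mobile=NULL, home_phone=NULL (all NULL) → NULL
item=R: mobile=555-9005 → 555-9005
item=S: mobile=NULL, home_phone=NULL (all NULL) → NULL
item=T: mobile=NULL, home_phone=NULL (all NULL) → NULL
item=V: mobile=NULL, home_phone=NULL (all NULL) → NULL
item=W: mobile=NULL, home_phone=555-0648 → 555-0648
item=Y: mobile=NULL, home_phone=555-3251 → 555-3251
item=Z: mobile=555-6813 → 555-6813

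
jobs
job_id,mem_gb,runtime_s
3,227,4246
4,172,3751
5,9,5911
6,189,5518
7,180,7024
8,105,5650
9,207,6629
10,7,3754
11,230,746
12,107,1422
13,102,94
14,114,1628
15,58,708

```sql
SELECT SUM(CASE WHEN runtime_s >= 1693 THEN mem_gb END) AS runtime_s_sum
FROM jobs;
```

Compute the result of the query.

1096

job_id=3: ✓ → 227
job_id=4: ✓ → 172
job_id=5: ✓ → 9
job_id=6: ✓ → 189
job_id=7: ✓ → 180
job_id=8: ✓ → 105
job_id=9: ✓ → 207
job_id=10: ✓ → 7
job_id=11: ✗
job_id=12: ✗
job_id=13: ✗
job_id=14: ✗
job_id=15: ✗
runtime_s_sum = 227 + 172 + 9 + 189 + 180 + 105 + 207 + 7 = 1096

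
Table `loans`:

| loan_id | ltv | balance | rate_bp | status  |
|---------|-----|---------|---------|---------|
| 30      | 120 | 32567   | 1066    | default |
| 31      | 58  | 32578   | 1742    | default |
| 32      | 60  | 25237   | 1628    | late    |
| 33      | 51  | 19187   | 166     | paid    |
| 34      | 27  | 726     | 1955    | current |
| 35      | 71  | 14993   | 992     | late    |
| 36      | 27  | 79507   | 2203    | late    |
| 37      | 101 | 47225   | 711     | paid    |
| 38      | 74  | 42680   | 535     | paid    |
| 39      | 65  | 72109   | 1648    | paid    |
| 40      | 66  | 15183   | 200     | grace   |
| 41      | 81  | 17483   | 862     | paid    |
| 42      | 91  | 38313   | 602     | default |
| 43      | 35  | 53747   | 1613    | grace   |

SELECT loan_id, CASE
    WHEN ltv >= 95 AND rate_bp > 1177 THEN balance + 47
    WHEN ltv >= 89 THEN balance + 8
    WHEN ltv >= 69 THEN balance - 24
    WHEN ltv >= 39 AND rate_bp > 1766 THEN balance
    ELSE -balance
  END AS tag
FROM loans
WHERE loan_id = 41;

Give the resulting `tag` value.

loan_id = 41: ltv=81, balance=17483, rate_bp=862, status=paid.
ltv >= 95 AND rate_bp > 1177 → false
ltv >= 89 → false
ltv >= 69 → true → 17459

17459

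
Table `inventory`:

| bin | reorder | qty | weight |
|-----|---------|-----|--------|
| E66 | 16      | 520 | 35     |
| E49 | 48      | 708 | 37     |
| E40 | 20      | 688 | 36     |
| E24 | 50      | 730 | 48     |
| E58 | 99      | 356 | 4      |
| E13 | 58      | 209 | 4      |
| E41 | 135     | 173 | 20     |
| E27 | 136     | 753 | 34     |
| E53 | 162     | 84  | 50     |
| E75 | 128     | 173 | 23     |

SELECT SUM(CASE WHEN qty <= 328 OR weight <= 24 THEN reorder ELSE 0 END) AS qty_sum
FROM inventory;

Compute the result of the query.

582

bin=E66: ✗
bin=E49: ✗
bin=E40: ✗
bin=E24: ✗
bin=E58: ✓ → 99
bin=E13: ✓ → 58
bin=E41: ✓ → 135
bin=E27: ✗
bin=E53: ✓ → 162
bin=E75: ✓ → 128
qty_sum = 99 + 58 + 135 + 162 + 128 = 582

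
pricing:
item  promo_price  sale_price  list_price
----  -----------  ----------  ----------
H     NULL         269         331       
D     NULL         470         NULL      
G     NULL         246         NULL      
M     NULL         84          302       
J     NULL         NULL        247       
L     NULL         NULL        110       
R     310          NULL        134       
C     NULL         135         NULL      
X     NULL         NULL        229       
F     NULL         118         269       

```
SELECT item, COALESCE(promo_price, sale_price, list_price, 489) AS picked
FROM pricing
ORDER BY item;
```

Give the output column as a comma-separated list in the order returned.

item=C: promo_price=NULL, sale_price=135 → 135
item=D: promo_price=NULL, sale_price=470 → 470
item=F: promo_price=NULL, sale_price=118 → 118
item=G: promo_price=NULL, sale_price=246 → 246
item=H: promo_price=NULL, sale_price=269 → 269
item=J: promo_price=NULL, sale_price=NULL, list_price=247 → 247
item=L: promo_price=NULL, sale_price=NULL, list_price=110 → 110
item=M: promo_price=NULL, sale_price=84 → 84
item=R: promo_price=310 → 310
item=X: promo_price=NULL, sale_price=NULL, list_price=229 → 229

135, 470, 118, 246, 269, 247, 110, 84, 310, 229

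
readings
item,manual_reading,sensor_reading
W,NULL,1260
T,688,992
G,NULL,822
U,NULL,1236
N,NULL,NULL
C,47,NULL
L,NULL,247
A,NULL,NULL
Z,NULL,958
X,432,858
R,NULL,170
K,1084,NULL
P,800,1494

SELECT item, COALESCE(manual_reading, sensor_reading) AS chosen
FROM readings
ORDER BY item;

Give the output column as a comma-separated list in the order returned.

NULL, 47, 822, 1084, 247, NULL, 800, 170, 688, 1236, 1260, 432, 958

item=A: manual_reading=NULL, sensor_reading=NULL (all NULL) → NULL
item=C: manual_reading=47 → 47
item=G: manual_reading=NULL, sensor_reading=822 → 822
item=K: manual_reading=1084 → 1084
item=L: manual_reading=NULL, sensor_reading=247 → 247
item=N: manual_reading=NULL, sensor_reading=NULL (all NULL) → NULL
item=P: manual_reading=800 → 800
item=R: manual_reading=NULL, sensor_reading=170 → 170
item=T: manual_reading=688 → 688
item=U: manual_reading=NULL, sensor_reading=1236 → 1236
item=W: manual_reading=NULL, sensor_reading=1260 → 1260
item=X: manual_reading=432 → 432
item=Z: manual_reading=NULL, sensor_reading=958 → 958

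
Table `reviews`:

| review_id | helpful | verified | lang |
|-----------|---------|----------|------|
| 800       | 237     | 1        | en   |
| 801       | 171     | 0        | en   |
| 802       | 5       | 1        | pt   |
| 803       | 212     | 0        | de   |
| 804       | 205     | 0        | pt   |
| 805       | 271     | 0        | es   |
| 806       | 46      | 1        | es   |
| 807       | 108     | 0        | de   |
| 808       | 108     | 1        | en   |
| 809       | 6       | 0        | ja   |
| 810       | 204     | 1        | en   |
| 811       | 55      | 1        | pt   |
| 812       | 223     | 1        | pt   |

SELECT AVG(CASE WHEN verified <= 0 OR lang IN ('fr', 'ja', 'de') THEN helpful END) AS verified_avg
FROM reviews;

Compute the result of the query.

review_id=800: ✗
review_id=801: ✓ → 171
review_id=802: ✗
review_id=803: ✓ → 212
review_id=804: ✓ → 205
review_id=805: ✓ → 271
review_id=806: ✗
review_id=807: ✓ → 108
review_id=808: ✗
review_id=809: ✓ → 6
review_id=810: ✗
review_id=811: ✗
review_id=812: ✗
verified_avg = (171 + 212 + 205 + 271 + 108 + 6) / 6 = 162.1666666667

162.1666666667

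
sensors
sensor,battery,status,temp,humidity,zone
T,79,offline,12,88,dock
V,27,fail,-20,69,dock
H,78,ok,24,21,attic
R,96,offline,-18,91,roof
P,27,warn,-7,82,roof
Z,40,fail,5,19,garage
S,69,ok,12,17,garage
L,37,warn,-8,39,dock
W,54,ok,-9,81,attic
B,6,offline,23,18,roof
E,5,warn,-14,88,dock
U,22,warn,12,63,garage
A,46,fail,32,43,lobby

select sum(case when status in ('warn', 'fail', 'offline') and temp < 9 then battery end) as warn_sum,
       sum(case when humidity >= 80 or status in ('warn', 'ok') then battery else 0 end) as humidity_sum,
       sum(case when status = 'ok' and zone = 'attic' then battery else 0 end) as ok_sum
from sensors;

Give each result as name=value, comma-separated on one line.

warn_sum=232, humidity_sum=467, ok_sum=132

[warn_sum: status in ('warn', 'fail', 'offline') and temp < 9]
sensor=T: ✗
sensor=V: ✓ → 27
sensor=H: ✗
sensor=R: ✓ → 96
sensor=P: ✓ → 27
sensor=Z: ✓ → 40
sensor=S: ✗
sensor=L: ✓ → 37
sensor=W: ✗
sensor=B: ✗
sensor=E: ✓ → 5
sensor=U: ✗
sensor=A: ✗
warn_sum = 27 + 96 + 27 + 40 + 37 + 5 = 232
—
[humidity_sum: humidity >= 80 or status in ('warn', 'ok')]
sensor=T: ✓ → 79
sensor=V: ✗
sensor=H: ✓ → 78
sensor=R: ✓ → 96
sensor=P: ✓ → 27
sensor=Z: ✗
sensor=S: ✓ → 69
sensor=L: ✓ → 37
sensor=W: ✓ → 54
sensor=B: ✗
sensor=E: ✓ → 5
sensor=U: ✓ → 22
sensor=A: ✗
humidity_sum = 79 + 78 + 96 + 27 + 69 + 37 + 54 + 5 + 22 = 467
—
[ok_sum: status = 'ok' and zone = 'attic']
sensor=T: ✗
sensor=V: ✗
sensor=H: ✓ → 78
sensor=R: ✗
sensor=P: ✗
sensor=Z: ✗
sensor=S: ✗
sensor=L: ✗
sensor=W: ✓ → 54
sensor=B: ✗
sensor=E: ✗
sensor=U: ✗
sensor=A: ✗
ok_sum = 78 + 54 = 132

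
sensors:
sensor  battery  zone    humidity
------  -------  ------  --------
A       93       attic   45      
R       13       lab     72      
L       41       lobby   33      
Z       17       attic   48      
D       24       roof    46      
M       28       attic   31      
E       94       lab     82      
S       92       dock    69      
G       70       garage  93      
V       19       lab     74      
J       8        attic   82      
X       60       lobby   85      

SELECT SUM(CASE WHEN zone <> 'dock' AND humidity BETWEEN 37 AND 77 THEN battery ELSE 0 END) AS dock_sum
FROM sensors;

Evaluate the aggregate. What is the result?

166

sensor=A: ✓ → 93
sensor=R: ✓ → 13
sensor=L: ✗
sensor=Z: ✓ → 17
sensor=D: ✓ → 24
sensor=M: ✗
sensor=E: ✗
sensor=S: ✗
sensor=G: ✗
sensor=V: ✓ → 19
sensor=J: ✗
sensor=X: ✗
dock_sum = 93 + 13 + 17 + 24 + 19 = 166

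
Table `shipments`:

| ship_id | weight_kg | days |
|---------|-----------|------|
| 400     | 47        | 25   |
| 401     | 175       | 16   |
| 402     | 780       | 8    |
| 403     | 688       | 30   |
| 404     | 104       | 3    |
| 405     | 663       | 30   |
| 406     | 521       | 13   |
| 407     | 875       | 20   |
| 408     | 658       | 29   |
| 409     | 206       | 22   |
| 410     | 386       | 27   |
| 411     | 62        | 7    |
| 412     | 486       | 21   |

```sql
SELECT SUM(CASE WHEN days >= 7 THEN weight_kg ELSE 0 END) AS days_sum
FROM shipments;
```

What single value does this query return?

5547

ship_id=400: ✓ → 47
ship_id=401: ✓ → 175
ship_id=402: ✓ → 780
ship_id=403: ✓ → 688
ship_id=404: ✗
ship_id=405: ✓ → 663
ship_id=406: ✓ → 521
ship_id=407: ✓ → 875
ship_id=408: ✓ → 658
ship_id=409: ✓ → 206
ship_id=410: ✓ → 386
ship_id=411: ✓ → 62
ship_id=412: ✓ → 486
days_sum = 47 + 175 + 780 + 688 + 663 + 521 + 875 + 658 + 206 + 386 + 62 + 486 = 5547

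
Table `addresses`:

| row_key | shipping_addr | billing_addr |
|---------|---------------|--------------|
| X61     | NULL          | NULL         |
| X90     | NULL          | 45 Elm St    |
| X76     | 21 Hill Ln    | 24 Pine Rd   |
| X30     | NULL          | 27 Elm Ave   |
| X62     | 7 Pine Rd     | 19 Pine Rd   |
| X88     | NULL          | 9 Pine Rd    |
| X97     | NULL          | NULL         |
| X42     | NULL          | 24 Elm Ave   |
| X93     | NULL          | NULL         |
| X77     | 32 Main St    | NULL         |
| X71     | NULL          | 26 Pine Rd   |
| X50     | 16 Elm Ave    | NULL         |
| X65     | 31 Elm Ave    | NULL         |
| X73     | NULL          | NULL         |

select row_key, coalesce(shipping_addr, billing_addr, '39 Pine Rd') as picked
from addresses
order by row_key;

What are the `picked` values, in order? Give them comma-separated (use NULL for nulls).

27 Elm Ave, 24 Elm Ave, 16 Elm Ave, 39 Pine Rd, 7 Pine Rd, 31 Elm Ave, 26 Pine Rd, 39 Pine Rd, 21 Hill Ln, 32 Main St, 9 Pine Rd, 45 Elm St, 39 Pine Rd, 39 Pine Rd

row_key=X30: shipping_addr=NULL, billing_addr=27 Elm Ave → 27 Elm Ave
row_key=X42: shipping_addr=NULL, billing_addr=24 Elm Ave → 24 Elm Ave
row_key=X50: shipping_addr=16 Elm Ave → 16 Elm Ave
row_key=X61: shipping_addr=NULL, billing_addr=NULL, → literal 39 Pine Rd → 39 Pine Rd
row_key=X62: shipping_addr=7 Pine Rd → 7 Pine Rd
row_key=X65: shipping_addr=31 Elm Ave → 31 Elm Ave
row_key=X71: shipping_addr=NULL, billing_addr=26 Pine Rd → 26 Pine Rd
row_key=X73: shipping_addr=NULL, billing_addr=NULL, → literal 39 Pine Rd → 39 Pine Rd
row_key=X76: shipping_addr=21 Hill Ln → 21 Hill Ln
row_key=X77: shipping_addr=32 Main St → 32 Main St
row_key=X88: shipping_addr=NULL, billing_addr=9 Pine Rd → 9 Pine Rd
row_key=X90: shipping_addr=NULL, billing_addr=45 Elm St → 45 Elm St
row_key=X93: shipping_addr=NULL, billing_addr=NULL, → literal 39 Pine Rd → 39 Pine Rd
row_key=X97: shipping_addr=NULL, billing_addr=NULL, → literal 39 Pine Rd → 39 Pine Rd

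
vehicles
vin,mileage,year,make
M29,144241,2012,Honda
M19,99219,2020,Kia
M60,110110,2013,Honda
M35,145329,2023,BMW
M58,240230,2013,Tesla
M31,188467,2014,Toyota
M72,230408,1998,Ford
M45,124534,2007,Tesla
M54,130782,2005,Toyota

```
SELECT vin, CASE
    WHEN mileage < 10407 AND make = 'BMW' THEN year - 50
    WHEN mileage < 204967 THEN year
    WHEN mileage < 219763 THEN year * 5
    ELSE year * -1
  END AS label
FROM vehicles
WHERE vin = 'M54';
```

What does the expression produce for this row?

2005

vin = M54: mileage=130782, year=2005, make=Toyota.
mileage < 10407 AND make = 'BMW' → false
mileage < 204967 → true → 2005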